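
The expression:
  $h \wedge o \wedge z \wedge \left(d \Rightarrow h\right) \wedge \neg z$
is never true.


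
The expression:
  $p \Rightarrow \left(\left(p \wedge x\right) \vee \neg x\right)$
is always true.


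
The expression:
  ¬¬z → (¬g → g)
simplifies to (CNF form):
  g ∨ ¬z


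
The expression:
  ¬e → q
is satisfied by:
  {q: True, e: True}
  {q: True, e: False}
  {e: True, q: False}


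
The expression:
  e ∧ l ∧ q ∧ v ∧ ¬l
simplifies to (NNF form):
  False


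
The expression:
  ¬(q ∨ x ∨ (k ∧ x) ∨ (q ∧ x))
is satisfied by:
  {q: False, x: False}


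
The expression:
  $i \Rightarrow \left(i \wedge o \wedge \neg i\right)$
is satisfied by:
  {i: False}


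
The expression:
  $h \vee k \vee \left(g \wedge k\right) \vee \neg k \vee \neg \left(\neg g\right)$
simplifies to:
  $\text{True}$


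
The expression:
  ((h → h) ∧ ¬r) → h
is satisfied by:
  {r: True, h: True}
  {r: True, h: False}
  {h: True, r: False}


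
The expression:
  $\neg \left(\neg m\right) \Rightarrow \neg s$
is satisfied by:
  {s: False, m: False}
  {m: True, s: False}
  {s: True, m: False}


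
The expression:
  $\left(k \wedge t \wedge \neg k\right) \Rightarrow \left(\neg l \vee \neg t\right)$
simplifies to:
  $\text{True}$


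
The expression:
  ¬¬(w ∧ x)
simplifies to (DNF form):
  w ∧ x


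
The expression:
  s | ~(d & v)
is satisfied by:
  {s: True, v: False, d: False}
  {v: False, d: False, s: False}
  {s: True, d: True, v: False}
  {d: True, v: False, s: False}
  {s: True, v: True, d: False}
  {v: True, s: False, d: False}
  {s: True, d: True, v: True}


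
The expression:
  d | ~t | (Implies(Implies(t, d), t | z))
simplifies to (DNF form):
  True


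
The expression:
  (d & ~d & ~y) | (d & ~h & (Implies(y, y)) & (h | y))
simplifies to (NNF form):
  d & y & ~h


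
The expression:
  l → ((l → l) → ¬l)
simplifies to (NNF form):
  ¬l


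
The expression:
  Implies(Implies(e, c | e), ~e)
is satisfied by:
  {e: False}


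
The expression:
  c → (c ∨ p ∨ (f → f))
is always true.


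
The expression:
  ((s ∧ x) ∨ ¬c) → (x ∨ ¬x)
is always true.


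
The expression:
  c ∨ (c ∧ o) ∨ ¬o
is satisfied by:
  {c: True, o: False}
  {o: False, c: False}
  {o: True, c: True}


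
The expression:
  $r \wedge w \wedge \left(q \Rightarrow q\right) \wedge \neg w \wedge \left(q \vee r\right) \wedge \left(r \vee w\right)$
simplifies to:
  $\text{False}$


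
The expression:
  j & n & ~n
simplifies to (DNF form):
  False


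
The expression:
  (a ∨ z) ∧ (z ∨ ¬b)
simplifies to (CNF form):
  (a ∨ z) ∧ (z ∨ ¬b)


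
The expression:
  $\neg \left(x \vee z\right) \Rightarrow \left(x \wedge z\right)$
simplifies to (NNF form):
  $x \vee z$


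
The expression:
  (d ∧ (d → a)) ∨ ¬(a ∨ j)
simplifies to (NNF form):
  (a ∧ d) ∨ (¬a ∧ ¬j)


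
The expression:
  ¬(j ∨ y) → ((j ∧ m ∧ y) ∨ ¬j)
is always true.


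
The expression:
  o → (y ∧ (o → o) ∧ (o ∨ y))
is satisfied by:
  {y: True, o: False}
  {o: False, y: False}
  {o: True, y: True}


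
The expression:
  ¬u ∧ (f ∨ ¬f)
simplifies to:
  ¬u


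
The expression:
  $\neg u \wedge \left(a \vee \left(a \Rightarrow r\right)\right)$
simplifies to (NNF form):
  $\neg u$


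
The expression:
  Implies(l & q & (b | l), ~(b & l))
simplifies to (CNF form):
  ~b | ~l | ~q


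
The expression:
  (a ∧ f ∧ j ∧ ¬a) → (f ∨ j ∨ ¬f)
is always true.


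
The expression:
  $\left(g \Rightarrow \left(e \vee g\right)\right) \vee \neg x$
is always true.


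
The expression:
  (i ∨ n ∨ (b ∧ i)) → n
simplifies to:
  n ∨ ¬i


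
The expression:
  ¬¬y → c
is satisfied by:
  {c: True, y: False}
  {y: False, c: False}
  {y: True, c: True}


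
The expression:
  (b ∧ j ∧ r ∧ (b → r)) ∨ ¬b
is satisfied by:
  {j: True, r: True, b: False}
  {j: True, r: False, b: False}
  {r: True, j: False, b: False}
  {j: False, r: False, b: False}
  {b: True, j: True, r: True}


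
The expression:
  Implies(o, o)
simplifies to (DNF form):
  True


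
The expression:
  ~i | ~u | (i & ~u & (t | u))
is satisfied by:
  {u: False, i: False}
  {i: True, u: False}
  {u: True, i: False}


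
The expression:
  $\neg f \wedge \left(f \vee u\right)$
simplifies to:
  $u \wedge \neg f$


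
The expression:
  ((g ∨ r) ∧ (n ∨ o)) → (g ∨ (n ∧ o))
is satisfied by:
  {g: True, o: False, r: False, n: False}
  {n: True, g: True, o: False, r: False}
  {g: True, o: True, r: False, n: False}
  {n: True, g: True, o: True, r: False}
  {n: False, o: False, r: False, g: False}
  {n: True, o: False, r: False, g: False}
  {o: True, n: False, r: False, g: False}
  {n: True, o: True, r: False, g: False}
  {r: True, g: True, n: False, o: False}
  {n: True, r: True, g: True, o: False}
  {r: True, g: True, o: True, n: False}
  {n: True, r: True, g: True, o: True}
  {r: True, g: False, o: False, n: False}
  {r: True, n: True, o: True, g: False}


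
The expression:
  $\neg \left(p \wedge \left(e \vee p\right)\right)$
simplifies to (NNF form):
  $\neg p$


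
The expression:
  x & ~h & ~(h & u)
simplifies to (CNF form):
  x & ~h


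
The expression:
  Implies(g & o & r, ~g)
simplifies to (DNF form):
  ~g | ~o | ~r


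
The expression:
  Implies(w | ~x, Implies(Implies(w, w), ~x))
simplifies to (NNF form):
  ~w | ~x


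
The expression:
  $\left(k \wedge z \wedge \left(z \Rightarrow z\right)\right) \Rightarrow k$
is always true.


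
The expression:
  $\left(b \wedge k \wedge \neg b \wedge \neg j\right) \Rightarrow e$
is always true.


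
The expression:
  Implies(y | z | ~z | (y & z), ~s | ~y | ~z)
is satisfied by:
  {s: False, z: False, y: False}
  {y: True, s: False, z: False}
  {z: True, s: False, y: False}
  {y: True, z: True, s: False}
  {s: True, y: False, z: False}
  {y: True, s: True, z: False}
  {z: True, s: True, y: False}


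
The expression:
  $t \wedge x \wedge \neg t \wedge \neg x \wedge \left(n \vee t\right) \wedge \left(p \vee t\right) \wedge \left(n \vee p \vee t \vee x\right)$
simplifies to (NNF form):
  $\text{False}$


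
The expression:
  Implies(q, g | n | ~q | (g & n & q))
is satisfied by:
  {n: True, g: True, q: False}
  {n: True, g: False, q: False}
  {g: True, n: False, q: False}
  {n: False, g: False, q: False}
  {n: True, q: True, g: True}
  {n: True, q: True, g: False}
  {q: True, g: True, n: False}


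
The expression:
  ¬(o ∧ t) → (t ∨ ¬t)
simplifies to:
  True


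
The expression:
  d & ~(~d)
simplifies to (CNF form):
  d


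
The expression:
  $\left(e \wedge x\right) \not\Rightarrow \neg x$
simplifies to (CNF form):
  $e \wedge x$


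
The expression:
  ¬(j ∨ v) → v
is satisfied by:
  {v: True, j: True}
  {v: True, j: False}
  {j: True, v: False}


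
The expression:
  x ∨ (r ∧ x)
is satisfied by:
  {x: True}


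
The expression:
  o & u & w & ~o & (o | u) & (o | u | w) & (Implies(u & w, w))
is never true.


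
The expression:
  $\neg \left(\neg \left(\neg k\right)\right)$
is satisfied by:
  {k: False}


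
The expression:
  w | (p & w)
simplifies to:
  w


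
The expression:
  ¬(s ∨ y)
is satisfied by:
  {y: False, s: False}


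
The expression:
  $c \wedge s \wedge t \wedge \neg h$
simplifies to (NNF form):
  $c \wedge s \wedge t \wedge \neg h$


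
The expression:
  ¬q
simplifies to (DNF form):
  ¬q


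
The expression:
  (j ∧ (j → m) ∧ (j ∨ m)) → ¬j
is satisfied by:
  {m: False, j: False}
  {j: True, m: False}
  {m: True, j: False}


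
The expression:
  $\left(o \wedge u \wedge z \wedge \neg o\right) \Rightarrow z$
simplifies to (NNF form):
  $\text{True}$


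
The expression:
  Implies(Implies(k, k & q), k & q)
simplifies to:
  k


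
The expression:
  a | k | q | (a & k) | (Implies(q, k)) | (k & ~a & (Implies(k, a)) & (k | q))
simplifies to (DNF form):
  True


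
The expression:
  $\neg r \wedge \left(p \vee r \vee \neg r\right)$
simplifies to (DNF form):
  $\neg r$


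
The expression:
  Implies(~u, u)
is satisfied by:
  {u: True}


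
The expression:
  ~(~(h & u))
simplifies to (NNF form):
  h & u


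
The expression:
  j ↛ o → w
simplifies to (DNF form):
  o ∨ w ∨ ¬j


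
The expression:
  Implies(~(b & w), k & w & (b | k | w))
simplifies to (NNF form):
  w & (b | k)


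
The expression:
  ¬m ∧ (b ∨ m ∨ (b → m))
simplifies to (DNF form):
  ¬m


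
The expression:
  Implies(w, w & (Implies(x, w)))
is always true.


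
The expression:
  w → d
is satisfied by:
  {d: True, w: False}
  {w: False, d: False}
  {w: True, d: True}


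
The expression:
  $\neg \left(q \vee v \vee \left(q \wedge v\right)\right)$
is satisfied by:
  {q: False, v: False}


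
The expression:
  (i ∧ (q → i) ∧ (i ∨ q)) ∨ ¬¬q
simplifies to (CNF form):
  i ∨ q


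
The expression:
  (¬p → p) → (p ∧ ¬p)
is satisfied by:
  {p: False}


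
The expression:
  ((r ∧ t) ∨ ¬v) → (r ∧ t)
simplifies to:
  v ∨ (r ∧ t)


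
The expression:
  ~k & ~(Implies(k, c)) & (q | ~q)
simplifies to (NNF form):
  False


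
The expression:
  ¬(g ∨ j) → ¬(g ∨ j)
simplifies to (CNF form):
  True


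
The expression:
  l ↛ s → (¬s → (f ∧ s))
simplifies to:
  s ∨ ¬l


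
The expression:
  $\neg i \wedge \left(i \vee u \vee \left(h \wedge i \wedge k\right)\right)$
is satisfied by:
  {u: True, i: False}


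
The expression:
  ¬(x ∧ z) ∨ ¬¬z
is always true.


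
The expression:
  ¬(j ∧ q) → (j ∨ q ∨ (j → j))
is always true.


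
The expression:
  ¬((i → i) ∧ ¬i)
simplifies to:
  i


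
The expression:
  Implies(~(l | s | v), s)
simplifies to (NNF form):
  l | s | v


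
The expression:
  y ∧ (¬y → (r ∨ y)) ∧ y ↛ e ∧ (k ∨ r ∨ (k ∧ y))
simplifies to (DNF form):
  (k ∧ y ∧ ¬e) ∨ (r ∧ y ∧ ¬e)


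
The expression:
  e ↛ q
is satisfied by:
  {e: True, q: False}


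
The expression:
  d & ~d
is never true.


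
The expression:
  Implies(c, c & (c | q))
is always true.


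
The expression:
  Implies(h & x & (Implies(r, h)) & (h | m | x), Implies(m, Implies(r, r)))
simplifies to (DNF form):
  True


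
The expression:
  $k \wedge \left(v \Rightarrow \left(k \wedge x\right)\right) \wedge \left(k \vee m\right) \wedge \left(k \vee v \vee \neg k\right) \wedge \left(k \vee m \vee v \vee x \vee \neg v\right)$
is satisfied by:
  {x: True, k: True, v: False}
  {k: True, v: False, x: False}
  {x: True, v: True, k: True}


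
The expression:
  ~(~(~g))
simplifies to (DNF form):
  ~g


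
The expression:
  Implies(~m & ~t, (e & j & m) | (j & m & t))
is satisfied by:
  {t: True, m: True}
  {t: True, m: False}
  {m: True, t: False}


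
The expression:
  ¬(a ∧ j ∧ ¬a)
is always true.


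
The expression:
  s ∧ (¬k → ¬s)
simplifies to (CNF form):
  k ∧ s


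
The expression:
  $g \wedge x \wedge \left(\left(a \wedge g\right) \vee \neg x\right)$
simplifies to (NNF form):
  $a \wedge g \wedge x$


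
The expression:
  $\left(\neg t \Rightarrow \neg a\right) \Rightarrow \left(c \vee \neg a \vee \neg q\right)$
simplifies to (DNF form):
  $c \vee \neg a \vee \neg q \vee \neg t$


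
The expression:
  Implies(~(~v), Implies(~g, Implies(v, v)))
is always true.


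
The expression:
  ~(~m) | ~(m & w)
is always true.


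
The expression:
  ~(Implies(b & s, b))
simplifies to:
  False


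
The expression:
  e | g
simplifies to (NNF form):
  e | g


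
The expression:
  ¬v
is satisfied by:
  {v: False}


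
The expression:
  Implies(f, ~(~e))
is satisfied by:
  {e: True, f: False}
  {f: False, e: False}
  {f: True, e: True}


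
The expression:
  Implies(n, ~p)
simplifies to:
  ~n | ~p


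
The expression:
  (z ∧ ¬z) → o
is always true.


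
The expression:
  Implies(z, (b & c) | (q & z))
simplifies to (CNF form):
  (b | q | ~z) & (c | q | ~z)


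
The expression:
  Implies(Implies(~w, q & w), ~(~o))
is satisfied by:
  {o: True, w: False}
  {w: False, o: False}
  {w: True, o: True}


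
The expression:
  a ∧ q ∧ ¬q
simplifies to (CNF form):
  False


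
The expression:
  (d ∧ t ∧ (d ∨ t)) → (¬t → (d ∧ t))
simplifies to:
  True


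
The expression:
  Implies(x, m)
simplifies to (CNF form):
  m | ~x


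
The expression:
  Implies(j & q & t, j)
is always true.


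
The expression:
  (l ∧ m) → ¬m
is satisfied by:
  {l: False, m: False}
  {m: True, l: False}
  {l: True, m: False}


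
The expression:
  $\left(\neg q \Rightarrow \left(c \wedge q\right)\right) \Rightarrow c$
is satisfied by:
  {c: True, q: False}
  {q: False, c: False}
  {q: True, c: True}


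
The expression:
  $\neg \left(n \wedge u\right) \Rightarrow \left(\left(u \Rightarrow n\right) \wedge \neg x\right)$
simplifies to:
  $\left(n \wedge u\right) \vee \left(\neg u \wedge \neg x\right)$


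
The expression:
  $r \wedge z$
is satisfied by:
  {r: True, z: True}


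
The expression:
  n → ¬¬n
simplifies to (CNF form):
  True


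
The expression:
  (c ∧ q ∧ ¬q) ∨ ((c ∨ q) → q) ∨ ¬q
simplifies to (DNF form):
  True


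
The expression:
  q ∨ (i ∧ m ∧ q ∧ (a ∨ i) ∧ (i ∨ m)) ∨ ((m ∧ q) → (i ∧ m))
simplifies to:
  True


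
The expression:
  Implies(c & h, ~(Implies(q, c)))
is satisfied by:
  {h: False, c: False}
  {c: True, h: False}
  {h: True, c: False}


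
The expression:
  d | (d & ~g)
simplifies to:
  d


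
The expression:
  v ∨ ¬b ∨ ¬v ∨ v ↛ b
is always true.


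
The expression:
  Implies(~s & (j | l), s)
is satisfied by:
  {s: True, l: False, j: False}
  {j: True, s: True, l: False}
  {s: True, l: True, j: False}
  {j: True, s: True, l: True}
  {j: False, l: False, s: False}


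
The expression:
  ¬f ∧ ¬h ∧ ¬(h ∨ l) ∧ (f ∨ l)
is never true.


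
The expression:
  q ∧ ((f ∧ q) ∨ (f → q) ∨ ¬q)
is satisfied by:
  {q: True}


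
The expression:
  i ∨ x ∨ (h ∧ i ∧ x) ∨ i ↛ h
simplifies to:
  i ∨ x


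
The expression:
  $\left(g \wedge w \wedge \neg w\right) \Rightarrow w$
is always true.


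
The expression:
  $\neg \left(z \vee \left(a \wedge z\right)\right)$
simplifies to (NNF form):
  $\neg z$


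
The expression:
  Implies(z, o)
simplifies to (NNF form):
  o | ~z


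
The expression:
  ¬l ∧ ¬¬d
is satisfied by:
  {d: True, l: False}


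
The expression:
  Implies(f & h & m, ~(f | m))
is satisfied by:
  {h: False, m: False, f: False}
  {f: True, h: False, m: False}
  {m: True, h: False, f: False}
  {f: True, m: True, h: False}
  {h: True, f: False, m: False}
  {f: True, h: True, m: False}
  {m: True, h: True, f: False}


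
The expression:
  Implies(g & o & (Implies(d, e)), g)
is always true.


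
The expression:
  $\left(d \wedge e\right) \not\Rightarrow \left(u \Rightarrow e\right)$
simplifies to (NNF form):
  $\text{False}$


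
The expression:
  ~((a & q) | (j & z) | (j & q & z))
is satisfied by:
  {z: False, q: False, a: False, j: False}
  {j: True, z: False, q: False, a: False}
  {a: True, z: False, q: False, j: False}
  {j: True, a: True, z: False, q: False}
  {q: True, j: False, z: False, a: False}
  {j: True, q: True, z: False, a: False}
  {z: True, j: False, q: False, a: False}
  {a: True, z: True, j: False, q: False}
  {q: True, z: True, j: False, a: False}


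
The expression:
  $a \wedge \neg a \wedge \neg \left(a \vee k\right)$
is never true.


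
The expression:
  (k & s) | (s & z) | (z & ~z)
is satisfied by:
  {k: True, z: True, s: True}
  {k: True, s: True, z: False}
  {z: True, s: True, k: False}


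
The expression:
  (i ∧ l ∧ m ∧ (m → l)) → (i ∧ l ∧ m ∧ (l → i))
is always true.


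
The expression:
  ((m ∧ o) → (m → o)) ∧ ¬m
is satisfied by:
  {m: False}


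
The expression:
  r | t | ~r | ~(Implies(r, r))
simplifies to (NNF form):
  True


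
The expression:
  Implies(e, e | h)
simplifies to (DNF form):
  True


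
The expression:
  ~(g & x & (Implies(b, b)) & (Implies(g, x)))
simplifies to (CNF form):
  ~g | ~x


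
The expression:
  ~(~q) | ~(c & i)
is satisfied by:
  {q: True, c: False, i: False}
  {c: False, i: False, q: False}
  {i: True, q: True, c: False}
  {i: True, c: False, q: False}
  {q: True, c: True, i: False}
  {c: True, q: False, i: False}
  {i: True, c: True, q: True}


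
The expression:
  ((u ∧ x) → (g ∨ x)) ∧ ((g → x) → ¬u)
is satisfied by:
  {g: True, x: False, u: False}
  {x: False, u: False, g: False}
  {g: True, x: True, u: False}
  {x: True, g: False, u: False}
  {u: True, g: True, x: False}


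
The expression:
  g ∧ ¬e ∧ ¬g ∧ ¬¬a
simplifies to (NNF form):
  False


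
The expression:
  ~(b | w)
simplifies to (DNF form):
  ~b & ~w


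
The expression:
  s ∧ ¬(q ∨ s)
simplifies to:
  False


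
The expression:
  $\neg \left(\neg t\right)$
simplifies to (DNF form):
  $t$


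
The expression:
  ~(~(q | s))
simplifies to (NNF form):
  q | s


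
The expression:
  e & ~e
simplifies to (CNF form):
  False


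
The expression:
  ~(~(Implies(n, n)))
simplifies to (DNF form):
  True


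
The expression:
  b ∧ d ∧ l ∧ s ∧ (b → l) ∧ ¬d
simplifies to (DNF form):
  False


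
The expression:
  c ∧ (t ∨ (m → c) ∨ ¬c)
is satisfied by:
  {c: True}


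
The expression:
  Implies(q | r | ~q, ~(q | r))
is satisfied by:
  {q: False, r: False}


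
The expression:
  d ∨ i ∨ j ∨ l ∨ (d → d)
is always true.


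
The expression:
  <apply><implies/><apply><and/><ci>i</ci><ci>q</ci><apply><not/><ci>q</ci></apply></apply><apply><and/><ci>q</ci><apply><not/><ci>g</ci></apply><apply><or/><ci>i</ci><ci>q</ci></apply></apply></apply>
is always true.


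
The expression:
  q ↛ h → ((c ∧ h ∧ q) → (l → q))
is always true.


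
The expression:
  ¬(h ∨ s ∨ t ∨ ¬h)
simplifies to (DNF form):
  False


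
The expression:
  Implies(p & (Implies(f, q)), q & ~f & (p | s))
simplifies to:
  ~p | (f & ~q) | (q & ~f)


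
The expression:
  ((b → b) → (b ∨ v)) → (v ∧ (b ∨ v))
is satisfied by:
  {v: True, b: False}
  {b: False, v: False}
  {b: True, v: True}


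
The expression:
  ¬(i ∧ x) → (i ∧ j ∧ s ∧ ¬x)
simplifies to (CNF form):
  i ∧ (j ∨ x) ∧ (s ∨ x)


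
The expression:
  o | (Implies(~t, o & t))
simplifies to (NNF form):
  o | t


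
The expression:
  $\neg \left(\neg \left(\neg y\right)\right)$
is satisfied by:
  {y: False}


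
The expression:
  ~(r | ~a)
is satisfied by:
  {a: True, r: False}


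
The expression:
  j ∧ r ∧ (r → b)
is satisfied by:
  {r: True, j: True, b: True}


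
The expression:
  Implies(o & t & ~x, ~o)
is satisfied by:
  {x: True, o: False, t: False}
  {o: False, t: False, x: False}
  {x: True, t: True, o: False}
  {t: True, o: False, x: False}
  {x: True, o: True, t: False}
  {o: True, x: False, t: False}
  {x: True, t: True, o: True}


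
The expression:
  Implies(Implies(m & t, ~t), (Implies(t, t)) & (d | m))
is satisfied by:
  {d: True, m: True}
  {d: True, m: False}
  {m: True, d: False}


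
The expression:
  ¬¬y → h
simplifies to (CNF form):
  h ∨ ¬y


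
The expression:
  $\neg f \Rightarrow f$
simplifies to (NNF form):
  $f$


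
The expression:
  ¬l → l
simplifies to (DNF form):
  l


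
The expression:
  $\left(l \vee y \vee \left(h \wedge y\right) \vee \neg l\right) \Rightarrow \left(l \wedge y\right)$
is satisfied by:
  {y: True, l: True}


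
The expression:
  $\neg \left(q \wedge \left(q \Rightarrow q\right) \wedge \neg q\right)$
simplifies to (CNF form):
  $\text{True}$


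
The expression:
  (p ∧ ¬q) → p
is always true.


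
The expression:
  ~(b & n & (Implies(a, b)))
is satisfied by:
  {n: False, b: False}
  {b: True, n: False}
  {n: True, b: False}


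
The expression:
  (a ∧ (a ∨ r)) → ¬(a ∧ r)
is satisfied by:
  {a: False, r: False}
  {r: True, a: False}
  {a: True, r: False}


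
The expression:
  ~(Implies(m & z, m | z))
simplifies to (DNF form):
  False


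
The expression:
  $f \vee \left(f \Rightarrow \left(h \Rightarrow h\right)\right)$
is always true.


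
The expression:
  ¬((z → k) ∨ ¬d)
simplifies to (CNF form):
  d ∧ z ∧ ¬k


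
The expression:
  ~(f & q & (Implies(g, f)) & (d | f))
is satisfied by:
  {q: False, f: False}
  {f: True, q: False}
  {q: True, f: False}


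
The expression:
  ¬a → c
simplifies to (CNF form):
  a ∨ c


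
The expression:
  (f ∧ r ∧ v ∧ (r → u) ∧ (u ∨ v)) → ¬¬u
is always true.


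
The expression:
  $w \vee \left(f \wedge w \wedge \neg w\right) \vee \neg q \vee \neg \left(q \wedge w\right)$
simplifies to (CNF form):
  $\text{True}$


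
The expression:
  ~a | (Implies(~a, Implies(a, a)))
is always true.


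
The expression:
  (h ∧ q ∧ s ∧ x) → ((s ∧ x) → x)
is always true.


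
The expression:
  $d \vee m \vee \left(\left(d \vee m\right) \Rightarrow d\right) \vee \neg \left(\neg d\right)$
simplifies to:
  $\text{True}$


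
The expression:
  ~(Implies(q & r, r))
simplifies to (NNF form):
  False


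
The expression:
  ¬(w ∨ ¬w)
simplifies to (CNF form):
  False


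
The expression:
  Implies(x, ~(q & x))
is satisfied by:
  {q: False, x: False}
  {x: True, q: False}
  {q: True, x: False}


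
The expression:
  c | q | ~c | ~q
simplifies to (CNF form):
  True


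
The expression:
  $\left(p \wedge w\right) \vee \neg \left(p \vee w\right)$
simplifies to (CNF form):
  $\left(p \vee \neg p\right) \wedge \left(p \vee \neg w\right) \wedge \left(w \vee \neg p\right) \wedge \left(w \vee \neg w\right)$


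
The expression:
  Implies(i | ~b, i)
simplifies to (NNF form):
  b | i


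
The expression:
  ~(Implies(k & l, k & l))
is never true.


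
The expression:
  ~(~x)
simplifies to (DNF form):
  x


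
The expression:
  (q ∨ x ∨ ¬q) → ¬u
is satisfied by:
  {u: False}


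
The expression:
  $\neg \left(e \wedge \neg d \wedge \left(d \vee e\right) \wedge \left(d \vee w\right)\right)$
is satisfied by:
  {d: True, w: False, e: False}
  {w: False, e: False, d: False}
  {d: True, e: True, w: False}
  {e: True, w: False, d: False}
  {d: True, w: True, e: False}
  {w: True, d: False, e: False}
  {d: True, e: True, w: True}


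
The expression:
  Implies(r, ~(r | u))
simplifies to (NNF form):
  ~r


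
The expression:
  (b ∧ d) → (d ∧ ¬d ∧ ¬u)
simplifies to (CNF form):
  ¬b ∨ ¬d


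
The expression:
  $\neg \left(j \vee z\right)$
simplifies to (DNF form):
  $\neg j \wedge \neg z$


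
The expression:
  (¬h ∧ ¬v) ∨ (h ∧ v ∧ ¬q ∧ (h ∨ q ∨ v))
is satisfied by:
  {q: False, v: False, h: False}
  {q: True, v: False, h: False}
  {h: True, v: True, q: False}


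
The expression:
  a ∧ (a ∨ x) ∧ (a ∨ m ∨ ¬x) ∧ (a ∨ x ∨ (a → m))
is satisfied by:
  {a: True}


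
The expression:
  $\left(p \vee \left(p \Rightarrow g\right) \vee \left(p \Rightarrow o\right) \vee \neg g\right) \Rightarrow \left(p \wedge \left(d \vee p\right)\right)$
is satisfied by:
  {p: True}


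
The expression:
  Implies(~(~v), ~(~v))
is always true.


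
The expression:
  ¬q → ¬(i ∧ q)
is always true.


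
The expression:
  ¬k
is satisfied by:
  {k: False}


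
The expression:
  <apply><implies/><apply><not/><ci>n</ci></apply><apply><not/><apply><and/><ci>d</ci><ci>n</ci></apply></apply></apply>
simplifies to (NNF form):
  <true/>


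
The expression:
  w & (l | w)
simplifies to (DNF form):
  w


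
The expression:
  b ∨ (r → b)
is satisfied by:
  {b: True, r: False}
  {r: False, b: False}
  {r: True, b: True}


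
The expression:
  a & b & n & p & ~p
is never true.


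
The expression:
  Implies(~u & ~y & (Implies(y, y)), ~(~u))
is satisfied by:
  {y: True, u: True}
  {y: True, u: False}
  {u: True, y: False}


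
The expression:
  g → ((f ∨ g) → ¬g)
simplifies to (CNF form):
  ¬g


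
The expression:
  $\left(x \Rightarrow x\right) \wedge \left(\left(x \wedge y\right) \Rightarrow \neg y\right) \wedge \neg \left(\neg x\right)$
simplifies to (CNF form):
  $x \wedge \neg y$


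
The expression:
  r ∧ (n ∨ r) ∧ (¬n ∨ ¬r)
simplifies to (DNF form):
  r ∧ ¬n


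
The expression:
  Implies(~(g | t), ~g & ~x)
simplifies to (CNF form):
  g | t | ~x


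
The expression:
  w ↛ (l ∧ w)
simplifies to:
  w ∧ ¬l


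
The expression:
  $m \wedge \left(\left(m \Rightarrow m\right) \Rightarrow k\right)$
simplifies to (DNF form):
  $k \wedge m$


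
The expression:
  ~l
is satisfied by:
  {l: False}


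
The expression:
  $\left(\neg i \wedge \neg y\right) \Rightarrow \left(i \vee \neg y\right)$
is always true.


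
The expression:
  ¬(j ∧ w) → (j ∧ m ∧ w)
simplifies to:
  j ∧ w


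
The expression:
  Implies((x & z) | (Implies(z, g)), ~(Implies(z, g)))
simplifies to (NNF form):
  z & ~g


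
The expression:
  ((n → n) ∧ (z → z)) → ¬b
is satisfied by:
  {b: False}


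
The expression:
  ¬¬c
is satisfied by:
  {c: True}


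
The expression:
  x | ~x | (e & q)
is always true.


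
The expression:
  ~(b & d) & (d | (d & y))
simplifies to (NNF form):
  d & ~b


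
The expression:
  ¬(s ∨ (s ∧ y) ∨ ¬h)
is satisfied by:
  {h: True, s: False}


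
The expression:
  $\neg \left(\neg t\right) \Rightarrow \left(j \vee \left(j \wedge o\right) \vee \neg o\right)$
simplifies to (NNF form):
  $j \vee \neg o \vee \neg t$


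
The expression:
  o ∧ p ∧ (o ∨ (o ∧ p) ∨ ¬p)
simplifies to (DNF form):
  o ∧ p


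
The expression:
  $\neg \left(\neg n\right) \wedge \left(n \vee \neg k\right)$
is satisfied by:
  {n: True}


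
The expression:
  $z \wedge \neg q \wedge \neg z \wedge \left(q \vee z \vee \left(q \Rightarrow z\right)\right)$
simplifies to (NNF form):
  $\text{False}$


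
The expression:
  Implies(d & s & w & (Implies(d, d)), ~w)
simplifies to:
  ~d | ~s | ~w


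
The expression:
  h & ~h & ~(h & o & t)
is never true.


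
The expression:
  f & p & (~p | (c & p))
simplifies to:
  c & f & p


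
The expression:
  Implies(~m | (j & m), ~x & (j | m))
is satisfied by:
  {m: True, x: False, j: False}
  {j: True, m: True, x: False}
  {j: True, m: False, x: False}
  {x: True, m: True, j: False}


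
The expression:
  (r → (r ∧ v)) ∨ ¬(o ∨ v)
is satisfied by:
  {v: True, o: False, r: False}
  {o: False, r: False, v: False}
  {r: True, v: True, o: False}
  {r: True, o: False, v: False}
  {v: True, o: True, r: False}
  {o: True, v: False, r: False}
  {r: True, o: True, v: True}


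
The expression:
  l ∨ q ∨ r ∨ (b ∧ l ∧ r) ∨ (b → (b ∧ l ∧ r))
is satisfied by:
  {r: True, q: True, l: True, b: False}
  {r: True, q: True, l: False, b: False}
  {r: True, l: True, q: False, b: False}
  {r: True, l: False, q: False, b: False}
  {q: True, l: True, r: False, b: False}
  {q: True, r: False, l: False, b: False}
  {q: False, l: True, r: False, b: False}
  {q: False, r: False, l: False, b: False}
  {r: True, b: True, q: True, l: True}
  {r: True, b: True, q: True, l: False}
  {r: True, b: True, l: True, q: False}
  {r: True, b: True, l: False, q: False}
  {b: True, q: True, l: True, r: False}
  {b: True, q: True, l: False, r: False}
  {b: True, l: True, q: False, r: False}


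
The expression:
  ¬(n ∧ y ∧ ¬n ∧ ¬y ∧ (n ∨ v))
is always true.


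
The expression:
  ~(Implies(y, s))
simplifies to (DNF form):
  y & ~s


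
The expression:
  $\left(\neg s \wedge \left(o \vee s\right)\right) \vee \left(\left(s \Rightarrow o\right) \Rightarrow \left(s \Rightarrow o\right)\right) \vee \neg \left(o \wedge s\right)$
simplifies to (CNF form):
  $\text{True}$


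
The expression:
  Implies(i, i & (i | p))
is always true.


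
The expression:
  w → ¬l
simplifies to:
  ¬l ∨ ¬w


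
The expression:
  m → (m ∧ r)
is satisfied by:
  {r: True, m: False}
  {m: False, r: False}
  {m: True, r: True}


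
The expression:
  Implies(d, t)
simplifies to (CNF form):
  t | ~d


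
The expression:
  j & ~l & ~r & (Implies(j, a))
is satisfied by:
  {a: True, j: True, r: False, l: False}


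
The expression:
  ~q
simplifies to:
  ~q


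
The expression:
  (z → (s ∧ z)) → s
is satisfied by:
  {z: True, s: True}
  {z: True, s: False}
  {s: True, z: False}


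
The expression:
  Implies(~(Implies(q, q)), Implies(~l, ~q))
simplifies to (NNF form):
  True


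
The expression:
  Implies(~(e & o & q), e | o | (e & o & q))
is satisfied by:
  {o: True, e: True}
  {o: True, e: False}
  {e: True, o: False}


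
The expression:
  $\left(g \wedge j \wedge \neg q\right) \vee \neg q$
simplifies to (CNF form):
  $\neg q$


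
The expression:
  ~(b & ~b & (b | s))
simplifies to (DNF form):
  True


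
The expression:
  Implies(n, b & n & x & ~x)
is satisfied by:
  {n: False}


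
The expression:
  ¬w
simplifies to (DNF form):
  ¬w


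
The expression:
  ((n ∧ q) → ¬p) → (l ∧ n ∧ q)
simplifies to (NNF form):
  n ∧ q ∧ (l ∨ p)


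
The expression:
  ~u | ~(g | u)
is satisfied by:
  {u: False}


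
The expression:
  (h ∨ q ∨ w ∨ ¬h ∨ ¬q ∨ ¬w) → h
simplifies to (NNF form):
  h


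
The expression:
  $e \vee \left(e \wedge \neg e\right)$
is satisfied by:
  {e: True}


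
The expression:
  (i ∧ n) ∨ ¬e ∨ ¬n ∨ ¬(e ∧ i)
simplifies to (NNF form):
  True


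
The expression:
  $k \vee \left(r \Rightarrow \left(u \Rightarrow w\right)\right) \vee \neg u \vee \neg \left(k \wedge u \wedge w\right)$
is always true.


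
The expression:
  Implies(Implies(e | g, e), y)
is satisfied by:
  {y: True, g: True, e: False}
  {y: True, e: False, g: False}
  {y: True, g: True, e: True}
  {y: True, e: True, g: False}
  {g: True, e: False, y: False}


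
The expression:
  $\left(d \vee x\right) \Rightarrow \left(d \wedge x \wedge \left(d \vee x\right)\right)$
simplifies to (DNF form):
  $\left(d \wedge x\right) \vee \left(\neg d \wedge \neg x\right)$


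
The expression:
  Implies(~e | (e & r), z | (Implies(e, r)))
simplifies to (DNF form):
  True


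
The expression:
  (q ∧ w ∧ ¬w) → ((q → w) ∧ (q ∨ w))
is always true.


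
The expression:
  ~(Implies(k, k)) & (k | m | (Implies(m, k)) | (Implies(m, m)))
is never true.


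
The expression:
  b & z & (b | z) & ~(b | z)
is never true.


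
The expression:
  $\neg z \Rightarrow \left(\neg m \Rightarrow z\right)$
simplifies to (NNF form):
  $m \vee z$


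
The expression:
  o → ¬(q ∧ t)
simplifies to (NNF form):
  ¬o ∨ ¬q ∨ ¬t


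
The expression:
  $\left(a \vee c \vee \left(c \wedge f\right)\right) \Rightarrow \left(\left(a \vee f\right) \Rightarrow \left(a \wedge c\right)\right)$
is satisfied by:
  {c: False, a: False, f: False}
  {f: True, c: False, a: False}
  {c: True, f: False, a: False}
  {a: True, c: True, f: False}
  {f: True, a: True, c: True}


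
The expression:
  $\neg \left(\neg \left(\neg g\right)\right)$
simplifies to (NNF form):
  $\neg g$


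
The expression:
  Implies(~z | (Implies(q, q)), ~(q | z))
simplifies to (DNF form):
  ~q & ~z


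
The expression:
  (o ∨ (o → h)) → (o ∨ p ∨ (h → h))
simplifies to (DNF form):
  True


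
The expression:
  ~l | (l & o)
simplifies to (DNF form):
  o | ~l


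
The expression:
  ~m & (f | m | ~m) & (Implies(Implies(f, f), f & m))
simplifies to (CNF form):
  False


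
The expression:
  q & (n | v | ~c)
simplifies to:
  q & (n | v | ~c)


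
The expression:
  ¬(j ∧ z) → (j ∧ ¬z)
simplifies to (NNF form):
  j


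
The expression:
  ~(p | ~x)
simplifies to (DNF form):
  x & ~p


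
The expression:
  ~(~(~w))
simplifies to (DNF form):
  ~w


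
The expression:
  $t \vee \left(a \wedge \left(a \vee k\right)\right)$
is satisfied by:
  {a: True, t: True}
  {a: True, t: False}
  {t: True, a: False}


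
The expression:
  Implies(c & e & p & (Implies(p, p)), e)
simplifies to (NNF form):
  True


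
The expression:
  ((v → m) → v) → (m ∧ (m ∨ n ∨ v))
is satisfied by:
  {m: True, v: False}
  {v: False, m: False}
  {v: True, m: True}


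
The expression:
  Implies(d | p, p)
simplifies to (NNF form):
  p | ~d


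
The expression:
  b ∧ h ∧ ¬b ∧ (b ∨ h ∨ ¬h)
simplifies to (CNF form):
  False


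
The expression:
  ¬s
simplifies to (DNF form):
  ¬s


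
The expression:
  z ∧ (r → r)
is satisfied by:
  {z: True}


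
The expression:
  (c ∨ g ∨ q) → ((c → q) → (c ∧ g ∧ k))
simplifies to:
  (c ∨ ¬g) ∧ (g ∨ ¬q) ∧ (k ∨ ¬q)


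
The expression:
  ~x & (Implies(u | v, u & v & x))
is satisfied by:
  {x: False, u: False, v: False}


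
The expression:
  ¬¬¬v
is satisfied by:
  {v: False}


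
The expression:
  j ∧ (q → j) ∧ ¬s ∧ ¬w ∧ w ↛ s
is never true.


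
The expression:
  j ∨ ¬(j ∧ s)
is always true.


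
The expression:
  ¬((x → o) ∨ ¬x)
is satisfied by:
  {x: True, o: False}


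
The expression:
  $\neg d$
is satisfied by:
  {d: False}


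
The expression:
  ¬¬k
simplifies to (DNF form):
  k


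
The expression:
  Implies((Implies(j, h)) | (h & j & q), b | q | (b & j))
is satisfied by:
  {b: True, q: True, j: True, h: False}
  {b: True, q: True, j: False, h: False}
  {b: True, q: True, h: True, j: True}
  {b: True, q: True, h: True, j: False}
  {b: True, j: True, h: False, q: False}
  {b: True, j: False, h: False, q: False}
  {b: True, h: True, j: True, q: False}
  {b: True, h: True, j: False, q: False}
  {q: True, j: True, h: False, b: False}
  {q: True, j: False, h: False, b: False}
  {q: True, h: True, j: True, b: False}
  {q: True, h: True, j: False, b: False}
  {j: True, q: False, h: False, b: False}


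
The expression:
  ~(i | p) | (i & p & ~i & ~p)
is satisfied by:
  {i: False, p: False}


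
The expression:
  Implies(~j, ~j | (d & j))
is always true.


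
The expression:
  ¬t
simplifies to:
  ¬t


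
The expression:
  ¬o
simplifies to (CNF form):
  ¬o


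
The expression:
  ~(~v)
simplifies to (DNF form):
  v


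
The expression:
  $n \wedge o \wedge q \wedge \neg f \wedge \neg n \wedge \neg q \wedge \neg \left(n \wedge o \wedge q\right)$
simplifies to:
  $\text{False}$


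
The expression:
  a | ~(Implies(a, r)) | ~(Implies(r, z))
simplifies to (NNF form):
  a | (r & ~z)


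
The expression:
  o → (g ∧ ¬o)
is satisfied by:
  {o: False}


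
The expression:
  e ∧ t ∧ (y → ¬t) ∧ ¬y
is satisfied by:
  {t: True, e: True, y: False}


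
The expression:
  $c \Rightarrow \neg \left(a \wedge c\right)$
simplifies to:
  $\neg a \vee \neg c$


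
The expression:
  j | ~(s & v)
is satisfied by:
  {j: True, s: False, v: False}
  {s: False, v: False, j: False}
  {j: True, v: True, s: False}
  {v: True, s: False, j: False}
  {j: True, s: True, v: False}
  {s: True, j: False, v: False}
  {j: True, v: True, s: True}


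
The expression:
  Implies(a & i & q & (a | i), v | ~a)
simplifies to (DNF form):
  v | ~a | ~i | ~q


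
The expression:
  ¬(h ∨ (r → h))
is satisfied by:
  {r: True, h: False}


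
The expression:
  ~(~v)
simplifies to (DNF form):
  v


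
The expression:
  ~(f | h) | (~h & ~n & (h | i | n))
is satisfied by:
  {i: True, h: False, f: False, n: False}
  {i: False, h: False, f: False, n: False}
  {n: True, i: True, h: False, f: False}
  {n: True, i: False, h: False, f: False}
  {f: True, i: True, h: False, n: False}


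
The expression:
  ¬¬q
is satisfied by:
  {q: True}


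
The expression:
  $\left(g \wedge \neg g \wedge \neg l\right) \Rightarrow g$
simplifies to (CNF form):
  $\text{True}$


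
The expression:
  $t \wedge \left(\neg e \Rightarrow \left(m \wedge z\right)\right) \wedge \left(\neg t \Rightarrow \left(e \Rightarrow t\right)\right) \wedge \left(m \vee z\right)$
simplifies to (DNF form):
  $\left(e \wedge m \wedge t\right) \vee \left(e \wedge t \wedge z\right) \vee \left(m \wedge t \wedge z\right) \vee \left(e \wedge m \wedge t \wedge z\right)$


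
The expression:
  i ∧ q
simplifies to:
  i ∧ q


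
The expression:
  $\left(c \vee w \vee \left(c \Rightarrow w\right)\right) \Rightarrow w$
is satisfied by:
  {w: True}


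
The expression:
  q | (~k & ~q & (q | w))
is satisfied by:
  {q: True, w: True, k: False}
  {q: True, w: False, k: False}
  {q: True, k: True, w: True}
  {q: True, k: True, w: False}
  {w: True, k: False, q: False}


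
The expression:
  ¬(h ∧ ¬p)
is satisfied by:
  {p: True, h: False}
  {h: False, p: False}
  {h: True, p: True}


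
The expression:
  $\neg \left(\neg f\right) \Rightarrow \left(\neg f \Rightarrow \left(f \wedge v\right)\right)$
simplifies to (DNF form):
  $\text{True}$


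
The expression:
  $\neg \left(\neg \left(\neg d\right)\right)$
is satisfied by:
  {d: False}


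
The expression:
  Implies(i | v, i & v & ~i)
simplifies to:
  ~i & ~v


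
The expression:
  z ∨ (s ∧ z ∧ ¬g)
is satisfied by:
  {z: True}


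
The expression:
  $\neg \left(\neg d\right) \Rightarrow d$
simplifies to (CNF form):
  $\text{True}$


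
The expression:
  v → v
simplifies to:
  True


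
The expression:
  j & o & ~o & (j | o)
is never true.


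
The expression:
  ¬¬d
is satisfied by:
  {d: True}


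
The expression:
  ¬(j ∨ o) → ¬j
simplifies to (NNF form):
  True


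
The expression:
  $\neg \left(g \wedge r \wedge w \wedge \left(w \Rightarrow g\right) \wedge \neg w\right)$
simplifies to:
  $\text{True}$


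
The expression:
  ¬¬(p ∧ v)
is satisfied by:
  {p: True, v: True}


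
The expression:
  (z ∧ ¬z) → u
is always true.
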